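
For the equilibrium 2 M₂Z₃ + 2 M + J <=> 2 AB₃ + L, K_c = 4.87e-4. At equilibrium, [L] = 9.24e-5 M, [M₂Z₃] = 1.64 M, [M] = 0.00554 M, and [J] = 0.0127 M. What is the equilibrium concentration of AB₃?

At equilibrium, K_c = [AB₃]²·[L] / ([M₂Z₃]²·[M]²·[J]) = 4.87e-4.
([AB₃])²·(9.24e-5) / ((1.64)²·(0.00554)²·(0.0127)) = 4.87e-4
[AB₃]² = 5.53e-6 ⇒ [AB₃] = 0.00235 M

[AB₃] = 0.00235 M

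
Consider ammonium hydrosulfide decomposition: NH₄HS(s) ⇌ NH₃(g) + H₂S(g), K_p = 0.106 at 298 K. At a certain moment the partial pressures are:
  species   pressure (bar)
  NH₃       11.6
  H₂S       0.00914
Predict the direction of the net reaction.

at equilibrium

(NH₄HS is a pure solid — omitted from Q_p.)
Q_p = P(NH₃)·P(H₂S) = (11.6)·(0.00914) = 0.106
Q_p = 0.106 = K_p, so the system is already at equilibrium.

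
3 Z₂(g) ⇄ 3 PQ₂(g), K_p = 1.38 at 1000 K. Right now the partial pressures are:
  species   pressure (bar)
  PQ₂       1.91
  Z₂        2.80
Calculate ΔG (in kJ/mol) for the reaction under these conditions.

Q_p = P(PQ₂)³ / P(Z₂)³ = (1.91)³ / (2.80)³ = 0.317
ΔG = RT ln(Q_p/K_p) = (8.314 J mol⁻¹ K⁻¹)(1000 K) × ln(0.317/1.38)
   = (8.314 kJ/mol)(-1.471) = -12.2 kJ/mol
ΔG < 0, so the forward reaction is spontaneous (proceeds forward).

ΔG = -12.2 kJ/mol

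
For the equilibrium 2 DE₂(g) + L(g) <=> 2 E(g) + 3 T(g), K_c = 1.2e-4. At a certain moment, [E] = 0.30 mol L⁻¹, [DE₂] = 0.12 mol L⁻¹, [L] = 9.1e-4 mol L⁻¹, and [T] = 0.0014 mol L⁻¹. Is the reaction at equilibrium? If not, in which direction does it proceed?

Q_c = [E]²·[T]³ / ([DE₂]²·[L]) = (0.30)²·(0.0014)³ / ((0.12)²·(9.1e-4)) = 1.9e-5
Q_c = 1.9e-5 < K_c = 1.2e-4, so the forward reaction proceeds.

to the right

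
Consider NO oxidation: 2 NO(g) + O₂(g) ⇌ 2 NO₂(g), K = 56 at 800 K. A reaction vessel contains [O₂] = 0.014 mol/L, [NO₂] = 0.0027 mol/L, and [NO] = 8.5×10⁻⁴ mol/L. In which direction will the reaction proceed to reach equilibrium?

Q = [NO₂]² / ([NO]²·[O₂]) = (0.0027)² / ((8.5×10⁻⁴)²·(0.014)) = 720
Q = 720 > K = 56, so the reverse reaction proceeds.

toward reactants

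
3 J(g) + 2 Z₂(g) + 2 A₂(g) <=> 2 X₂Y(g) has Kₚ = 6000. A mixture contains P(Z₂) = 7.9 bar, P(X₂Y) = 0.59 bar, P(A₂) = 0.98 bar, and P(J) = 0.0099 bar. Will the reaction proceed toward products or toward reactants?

Qₚ = P(X₂Y)² / (P(J)³·P(Z₂)²·P(A₂)²) = (0.59)² / ((0.0099)³·(7.9)²·(0.98)²) = 6000
Qₚ = 6000 = Kₚ, so the system is already at equilibrium.

at equilibrium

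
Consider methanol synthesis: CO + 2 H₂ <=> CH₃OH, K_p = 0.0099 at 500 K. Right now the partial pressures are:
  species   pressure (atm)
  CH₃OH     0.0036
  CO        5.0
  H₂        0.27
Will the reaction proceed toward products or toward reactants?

neither direction; the system is at equilibrium

Q_p = P(CH₃OH) / (P(CO)·P(H₂)²) = (0.0036) / ((5.0)·(0.27)²) = 0.0099
Q_p = 0.0099 = K_p, so the system is already at equilibrium.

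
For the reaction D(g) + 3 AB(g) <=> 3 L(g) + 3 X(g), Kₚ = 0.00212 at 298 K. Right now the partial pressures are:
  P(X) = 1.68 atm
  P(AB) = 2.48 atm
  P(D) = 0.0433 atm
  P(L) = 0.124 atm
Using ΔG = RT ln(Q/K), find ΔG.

Qₚ = P(L)³·P(X)³ / (P(D)·P(AB)³) = (0.124)³·(1.68)³ / ((0.0433)·(2.48)³) = 0.0137
ΔG = RT ln(Qₚ/Kₚ) = (8.314 J mol⁻¹ K⁻¹)(298 K) × ln(0.0137/0.00212)
   = (2.478 kJ/mol)(1.866) = 4.62 kJ/mol
ΔG > 0, so the forward reaction is non-spontaneous (proceeds in reverse).

ΔG = 4.62 kJ/mol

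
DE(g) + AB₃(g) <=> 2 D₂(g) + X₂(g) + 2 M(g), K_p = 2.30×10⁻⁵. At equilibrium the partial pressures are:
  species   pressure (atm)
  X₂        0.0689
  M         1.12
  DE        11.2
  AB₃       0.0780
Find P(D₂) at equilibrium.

P(D₂) = 0.0152 atm

At equilibrium, K_p = P(D₂)²·P(X₂)·P(M)² / (P(DE)·P(AB₃)) = 2.30×10⁻⁵.
(P(D₂))²·(0.0689)·(1.12)² / ((11.2)·(0.0780)) = 2.30×10⁻⁵
P(D₂)² = 2.32×10⁻⁴ ⇒ P(D₂) = 0.0152 atm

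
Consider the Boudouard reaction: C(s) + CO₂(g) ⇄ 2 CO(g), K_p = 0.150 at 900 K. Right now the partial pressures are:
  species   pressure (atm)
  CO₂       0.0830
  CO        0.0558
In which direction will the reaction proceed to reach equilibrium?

(C is a pure solid — omitted from Q_p.)
Q_p = P(CO)² / P(CO₂) = (0.0558)² / (0.0830) = 0.0375
Q_p = 0.0375 < K_p = 0.150, so the forward reaction proceeds.

in the forward direction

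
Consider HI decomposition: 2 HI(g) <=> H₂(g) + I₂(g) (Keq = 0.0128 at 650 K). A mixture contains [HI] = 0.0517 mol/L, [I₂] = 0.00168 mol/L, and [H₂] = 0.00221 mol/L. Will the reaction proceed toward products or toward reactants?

in the forward direction

Q = [H₂]·[I₂] / [HI]² = (0.00221)·(0.00168) / (0.0517)² = 0.00139
Q = 0.00139 < Keq = 0.0128, so the forward reaction proceeds.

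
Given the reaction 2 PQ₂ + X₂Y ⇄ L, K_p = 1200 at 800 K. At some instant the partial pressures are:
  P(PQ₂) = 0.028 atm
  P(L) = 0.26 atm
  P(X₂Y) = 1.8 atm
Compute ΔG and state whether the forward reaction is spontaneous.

ΔG = -12.5 kJ/mol; the forward reaction is spontaneous

Q_p = P(L) / (P(PQ₂)²·P(X₂Y)) = (0.26) / ((0.028)²·(1.8)) = 184
ΔG = RT ln(Q_p/K_p) = (8.314 J mol⁻¹ K⁻¹)(800 K) × ln(184/1200)
   = (6.651 kJ/mol)(-1.875) = -12.5 kJ/mol
ΔG < 0, so the forward reaction is spontaneous (proceeds forward).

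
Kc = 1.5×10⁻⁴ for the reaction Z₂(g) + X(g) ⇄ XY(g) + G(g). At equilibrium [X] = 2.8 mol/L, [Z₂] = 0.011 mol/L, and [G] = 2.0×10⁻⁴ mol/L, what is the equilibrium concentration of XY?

At equilibrium, Kc = [XY]·[G] / ([Z₂]·[X]) = 1.5×10⁻⁴.
([XY])·(2.0×10⁻⁴) / ((0.011)·(2.8)) = 1.5×10⁻⁴
[XY] = 0.0231 = 0.023 mol/L

[XY] = 0.023 mol/L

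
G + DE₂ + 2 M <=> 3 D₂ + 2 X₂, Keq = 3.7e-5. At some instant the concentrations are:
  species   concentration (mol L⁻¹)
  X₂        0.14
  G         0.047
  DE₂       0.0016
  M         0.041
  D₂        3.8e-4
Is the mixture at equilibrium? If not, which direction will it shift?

no; Q < K, reaction proceeds forward

Q = [D₂]³·[X₂]² / ([G]·[DE₂]·[M]²) = (3.8e-4)³·(0.14)² / ((0.047)·(0.0016)·(0.041)²) = 8.5e-6
Q = 8.5e-6 < Keq = 3.7e-5: net forward reaction.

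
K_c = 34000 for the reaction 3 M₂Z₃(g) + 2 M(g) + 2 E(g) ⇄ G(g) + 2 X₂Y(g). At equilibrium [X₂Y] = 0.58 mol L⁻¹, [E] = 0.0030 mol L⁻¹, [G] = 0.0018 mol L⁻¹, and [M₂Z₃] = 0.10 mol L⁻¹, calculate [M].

[M] = 1.4 mol L⁻¹

At equilibrium, K_c = [G]·[X₂Y]² / ([M₂Z₃]³·[M]²·[E]²) = 34000.
(0.0018)·(0.58)² / ((0.10)³·([M])²·(0.0030)²) = 34000
[M]² = 1.98 ⇒ [M] = 1.4 mol L⁻¹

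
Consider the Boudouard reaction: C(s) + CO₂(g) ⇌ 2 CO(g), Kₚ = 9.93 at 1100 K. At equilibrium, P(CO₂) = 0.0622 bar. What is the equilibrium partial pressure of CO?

(C is a pure solid — omitted from Kₚ.)
At equilibrium, Kₚ = P(CO)² / P(CO₂) = 9.93.
(P(CO))² / (0.0622) = 9.93
P(CO)² = 0.618 ⇒ P(CO) = 0.786 bar

P(CO) = 0.786 bar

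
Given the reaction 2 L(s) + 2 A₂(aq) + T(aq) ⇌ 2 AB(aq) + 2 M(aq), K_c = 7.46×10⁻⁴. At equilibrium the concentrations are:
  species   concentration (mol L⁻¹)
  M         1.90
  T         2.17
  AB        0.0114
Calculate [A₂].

(L is a pure solid — omitted from K_c.)
At equilibrium, K_c = [AB]²·[M]² / ([A₂]²·[T]) = 7.46×10⁻⁴.
(0.0114)²·(1.90)² / (([A₂])²·(2.17)) = 7.46×10⁻⁴
[A₂]² = 0.290 ⇒ [A₂] = 0.538 mol L⁻¹

[A₂] = 0.538 mol L⁻¹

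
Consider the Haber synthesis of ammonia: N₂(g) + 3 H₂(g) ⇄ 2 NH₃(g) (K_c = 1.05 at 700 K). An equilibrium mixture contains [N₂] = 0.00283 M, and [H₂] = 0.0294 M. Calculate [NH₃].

At equilibrium, K_c = [NH₃]² / ([N₂]·[H₂]³) = 1.05.
([NH₃])² / ((0.00283)·(0.0294)³) = 1.05
[NH₃]² = 7.55e-8 ⇒ [NH₃] = 2.75e-4 M

[NH₃] = 2.75e-4 M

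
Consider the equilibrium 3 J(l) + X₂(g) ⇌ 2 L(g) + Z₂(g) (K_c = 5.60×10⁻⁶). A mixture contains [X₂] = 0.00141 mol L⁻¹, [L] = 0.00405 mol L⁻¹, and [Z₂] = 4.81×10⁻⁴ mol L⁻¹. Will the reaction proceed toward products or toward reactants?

(J is a pure liquid — omitted from Q_c.)
Q_c = [L]²·[Z₂] / [X₂] = (0.00405)²·(4.81×10⁻⁴) / (0.00141) = 5.60×10⁻⁶
Q_c = 5.60×10⁻⁶ = K_c, so the system is already at equilibrium.

neither direction; the system is at equilibrium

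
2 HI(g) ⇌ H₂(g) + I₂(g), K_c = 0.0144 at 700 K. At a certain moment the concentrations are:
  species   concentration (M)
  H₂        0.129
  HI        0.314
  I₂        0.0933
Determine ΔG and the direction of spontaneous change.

ΔG = 12.4 kJ/mol; the forward reaction is non-spontaneous

Q_c = [H₂]·[I₂] / [HI]² = (0.129)·(0.0933) / (0.314)² = 0.122
ΔG = RT ln(Q_c/K_c) = (8.314 J mol⁻¹ K⁻¹)(700 K) × ln(0.122/0.0144)
   = (5.820 kJ/mol)(2.137) = 12.4 kJ/mol
ΔG > 0, so the forward reaction is non-spontaneous (proceeds in reverse).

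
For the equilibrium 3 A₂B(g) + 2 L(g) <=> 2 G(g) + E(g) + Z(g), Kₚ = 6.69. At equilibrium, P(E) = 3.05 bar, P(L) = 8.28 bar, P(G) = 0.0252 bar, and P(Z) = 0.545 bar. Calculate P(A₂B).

At equilibrium, Kₚ = P(G)²·P(E)·P(Z) / (P(A₂B)³·P(L)²) = 6.69.
(0.0252)²·(3.05)·(0.545) / ((P(A₂B))³·(8.28)²) = 6.69
P(A₂B)³ = 2.30e-6 ⇒ P(A₂B) = 0.0132 bar

P(A₂B) = 0.0132 bar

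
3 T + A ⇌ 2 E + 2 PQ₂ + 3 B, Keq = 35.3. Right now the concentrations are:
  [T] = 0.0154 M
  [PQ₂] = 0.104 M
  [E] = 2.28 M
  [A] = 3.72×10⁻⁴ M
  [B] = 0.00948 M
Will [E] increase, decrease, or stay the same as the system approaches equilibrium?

stay the same

Q = [E]²·[PQ₂]²·[B]³ / ([T]³·[A]) = (2.28)²·(0.104)²·(0.00948)³ / ((0.0154)³·(3.72×10⁻⁴)) = 35.3
Q = 35.3 = Keq; the system is at equilibrium.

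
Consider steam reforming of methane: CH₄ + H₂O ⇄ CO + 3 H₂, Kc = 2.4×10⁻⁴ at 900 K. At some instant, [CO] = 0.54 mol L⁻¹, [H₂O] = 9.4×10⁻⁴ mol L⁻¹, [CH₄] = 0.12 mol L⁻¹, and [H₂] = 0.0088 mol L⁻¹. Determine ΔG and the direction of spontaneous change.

Qc = [CO]·[H₂]³ / ([CH₄]·[H₂O]) = (0.54)·(0.0088)³ / ((0.12)·(9.4×10⁻⁴)) = 0.00326
ΔG = RT ln(Qc/Kc) = (8.314 J mol⁻¹ K⁻¹)(900 K) × ln(0.00326/2.4×10⁻⁴)
   = (7.483 kJ/mol)(2.609) = 19.5 kJ/mol
ΔG > 0, so the forward reaction is non-spontaneous (proceeds in reverse).

ΔG = 19.5 kJ/mol; the forward reaction is non-spontaneous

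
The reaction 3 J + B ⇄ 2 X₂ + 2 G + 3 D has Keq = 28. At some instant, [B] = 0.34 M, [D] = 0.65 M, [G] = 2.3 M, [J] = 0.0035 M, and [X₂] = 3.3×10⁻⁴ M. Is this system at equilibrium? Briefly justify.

Q = [X₂]²·[G]²·[D]³ / ([J]³·[B]) = (3.3×10⁻⁴)²·(2.3)²·(0.65)³ / ((0.0035)³·(0.34)) = 11
Q = 11 < Keq = 28: net forward reaction.

no; Q < K, reaction proceeds forward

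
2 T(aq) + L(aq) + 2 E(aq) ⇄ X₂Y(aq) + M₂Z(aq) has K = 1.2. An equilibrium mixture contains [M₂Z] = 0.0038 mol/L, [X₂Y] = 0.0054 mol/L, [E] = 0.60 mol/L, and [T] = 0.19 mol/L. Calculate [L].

[L] = 0.0013 mol/L

At equilibrium, K = [X₂Y]·[M₂Z] / ([T]²·[L]·[E]²) = 1.2.
(0.0054)·(0.0038) / ((0.19)²·([L])·(0.60)²) = 1.2
[L] = 0.00132 = 0.0013 mol/L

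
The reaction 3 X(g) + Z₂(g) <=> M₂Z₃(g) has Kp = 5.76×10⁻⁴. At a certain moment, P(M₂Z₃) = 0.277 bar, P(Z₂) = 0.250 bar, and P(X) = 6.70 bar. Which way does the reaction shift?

Qp = P(M₂Z₃) / (P(X)³·P(Z₂)) = (0.277) / ((6.70)³·(0.250)) = 0.00368
Qp = 0.00368 > Kp = 5.76×10⁻⁴, so the reverse reaction proceeds.

to the left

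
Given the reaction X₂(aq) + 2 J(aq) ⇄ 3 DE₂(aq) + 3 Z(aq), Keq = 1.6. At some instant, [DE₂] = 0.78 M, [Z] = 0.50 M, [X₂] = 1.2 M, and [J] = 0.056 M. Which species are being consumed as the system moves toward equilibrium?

Q = [DE₂]³·[Z]³ / ([X₂]·[J]²) = (0.78)³·(0.50)³ / ((1.2)·(0.056)²) = 16
Q = 16 > Keq = 1.6: net reverse reaction.

DE₂, Z (products)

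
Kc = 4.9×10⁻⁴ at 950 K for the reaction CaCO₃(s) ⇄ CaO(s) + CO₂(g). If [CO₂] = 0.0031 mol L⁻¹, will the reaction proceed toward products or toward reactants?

toward reactants

(CaCO₃, CaO are pure solids — omitted from Qc.)
Qc = [CO₂] = 0.0031
Qc = 0.0031 > Kc = 4.9×10⁻⁴, so the reverse reaction proceeds.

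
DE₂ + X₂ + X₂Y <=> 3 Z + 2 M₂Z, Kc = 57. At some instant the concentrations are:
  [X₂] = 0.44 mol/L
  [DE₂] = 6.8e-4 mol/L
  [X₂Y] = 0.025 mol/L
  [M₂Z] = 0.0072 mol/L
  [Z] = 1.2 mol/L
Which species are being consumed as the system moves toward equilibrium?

DE₂, X₂, X₂Y (reactants)

Qc = [Z]³·[M₂Z]² / ([DE₂]·[X₂]·[X₂Y]) = (1.2)³·(0.0072)² / ((6.8e-4)·(0.44)·(0.025)) = 12
Qc = 12 < Kc = 57: net forward reaction.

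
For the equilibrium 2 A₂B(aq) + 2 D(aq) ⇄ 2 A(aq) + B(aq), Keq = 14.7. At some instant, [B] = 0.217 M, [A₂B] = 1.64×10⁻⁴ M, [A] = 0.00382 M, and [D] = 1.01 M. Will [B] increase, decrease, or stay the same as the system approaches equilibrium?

Q = [A]²·[B] / ([A₂B]²·[D]²) = (0.00382)²·(0.217) / ((1.64×10⁻⁴)²·(1.01)²) = 115
Q = 115 > Keq = 14.7: net reverse reaction.
B is a product, so it decreases.

decrease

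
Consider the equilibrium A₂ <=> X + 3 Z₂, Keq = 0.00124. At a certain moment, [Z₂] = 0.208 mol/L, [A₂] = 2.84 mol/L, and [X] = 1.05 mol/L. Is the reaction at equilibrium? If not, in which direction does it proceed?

reverse (toward reactants)

Q = [X]·[Z₂]³ / [A₂] = (1.05)·(0.208)³ / (2.84) = 0.00333
Q = 0.00333 > Keq = 0.00124, so the reverse reaction proceeds.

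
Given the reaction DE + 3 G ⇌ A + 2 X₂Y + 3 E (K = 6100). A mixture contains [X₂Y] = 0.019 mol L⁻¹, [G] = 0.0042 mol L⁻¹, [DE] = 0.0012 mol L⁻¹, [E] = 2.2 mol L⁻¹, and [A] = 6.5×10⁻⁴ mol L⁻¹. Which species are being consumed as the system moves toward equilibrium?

Q = [A]·[X₂Y]²·[E]³ / ([DE]·[G]³) = (6.5×10⁻⁴)·(0.019)²·(2.2)³ / ((0.0012)·(0.0042)³) = 28000
Q = 28000 > K = 6100: net reverse reaction.

A, X₂Y, E (products)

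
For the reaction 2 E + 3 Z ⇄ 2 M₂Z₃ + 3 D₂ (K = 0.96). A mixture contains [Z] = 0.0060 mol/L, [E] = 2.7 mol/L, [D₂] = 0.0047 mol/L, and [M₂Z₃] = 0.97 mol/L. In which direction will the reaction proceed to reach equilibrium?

in the forward direction

Q = [M₂Z₃]²·[D₂]³ / ([E]²·[Z]³) = (0.97)²·(0.0047)³ / ((2.7)²·(0.0060)³) = 0.062
Q = 0.062 < K = 0.96, so the forward reaction proceeds.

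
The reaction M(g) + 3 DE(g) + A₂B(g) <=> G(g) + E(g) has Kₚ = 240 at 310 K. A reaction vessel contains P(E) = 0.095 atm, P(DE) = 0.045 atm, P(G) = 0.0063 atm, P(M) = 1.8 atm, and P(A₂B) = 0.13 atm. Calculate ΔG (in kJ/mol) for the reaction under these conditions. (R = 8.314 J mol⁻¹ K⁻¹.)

Qₚ = P(G)·P(E) / (P(M)·P(DE)³·P(A₂B)) = (0.0063)·(0.095) / ((1.8)·(0.045)³·(0.13)) = 28.1
ΔG = RT ln(Qₚ/Kₚ) = (8.314 J mol⁻¹ K⁻¹)(310 K) × ln(28.1/240)
   = (2.577 kJ/mol)(-2.145) = -5.53 kJ/mol
ΔG < 0, so the forward reaction is spontaneous (proceeds forward).

ΔG = -5.53 kJ/mol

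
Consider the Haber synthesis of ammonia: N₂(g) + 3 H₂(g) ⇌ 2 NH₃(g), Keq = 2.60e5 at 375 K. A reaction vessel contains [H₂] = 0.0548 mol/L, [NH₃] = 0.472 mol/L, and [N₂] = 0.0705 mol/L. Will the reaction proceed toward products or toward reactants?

to the right

Q = [NH₃]² / ([N₂]·[H₂]³) = (0.472)² / ((0.0705)·(0.0548)³) = 19200
Q = 19200 < Keq = 2.60e5, so the forward reaction proceeds.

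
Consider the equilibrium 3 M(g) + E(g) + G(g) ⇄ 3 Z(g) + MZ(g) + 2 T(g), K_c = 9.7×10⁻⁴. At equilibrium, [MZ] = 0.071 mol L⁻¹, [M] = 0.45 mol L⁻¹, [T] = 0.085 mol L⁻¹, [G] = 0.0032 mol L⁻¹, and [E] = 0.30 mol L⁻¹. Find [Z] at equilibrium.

At equilibrium, K_c = [Z]³·[MZ]·[T]² / ([M]³·[E]·[G]) = 9.7×10⁻⁴.
([Z])³·(0.071)·(0.085)² / ((0.45)³·(0.30)·(0.0032)) = 9.7×10⁻⁴
[Z]³ = 1.65×10⁻⁴ ⇒ [Z] = 0.055 mol L⁻¹

[Z] = 0.055 mol L⁻¹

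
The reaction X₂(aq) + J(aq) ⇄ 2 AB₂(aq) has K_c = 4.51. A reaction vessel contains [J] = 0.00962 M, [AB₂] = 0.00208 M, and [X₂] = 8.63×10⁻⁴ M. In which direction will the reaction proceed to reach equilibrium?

toward products

Q_c = [AB₂]² / ([X₂]·[J]) = (0.00208)² / ((8.63×10⁻⁴)·(0.00962)) = 0.521
Q_c = 0.521 < K_c = 4.51, so the forward reaction proceeds.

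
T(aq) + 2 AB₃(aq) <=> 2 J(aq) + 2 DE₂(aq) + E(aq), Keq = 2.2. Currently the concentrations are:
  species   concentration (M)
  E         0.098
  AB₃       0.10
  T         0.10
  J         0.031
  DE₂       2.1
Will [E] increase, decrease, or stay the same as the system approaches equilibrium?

Q = [J]²·[DE₂]²·[E] / ([T]·[AB₃]²) = (0.031)²·(2.1)²·(0.098) / ((0.10)·(0.10)²) = 0.42
Q = 0.42 < Keq = 2.2: net forward reaction.
E is a product, so it increases.

increase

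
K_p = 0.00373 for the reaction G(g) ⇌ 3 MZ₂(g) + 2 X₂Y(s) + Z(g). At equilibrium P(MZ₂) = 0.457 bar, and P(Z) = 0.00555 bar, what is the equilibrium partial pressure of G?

P(G) = 0.142 bar

(X₂Y is a pure solid — omitted from K_p.)
At equilibrium, K_p = P(MZ₂)³·P(Z) / P(G) = 0.00373.
(0.457)³·(0.00555) / (P(G)) = 0.00373
P(G) = 0.142 bar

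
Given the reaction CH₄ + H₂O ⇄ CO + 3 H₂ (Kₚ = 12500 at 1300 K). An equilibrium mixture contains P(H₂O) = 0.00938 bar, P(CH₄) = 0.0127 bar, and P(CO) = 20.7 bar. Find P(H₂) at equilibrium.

P(H₂) = 0.416 bar

At equilibrium, Kₚ = P(CO)·P(H₂)³ / (P(CH₄)·P(H₂O)) = 12500.
(20.7)·(P(H₂))³ / ((0.0127)·(0.00938)) = 12500
P(H₂)³ = 0.0719 ⇒ P(H₂) = 0.416 bar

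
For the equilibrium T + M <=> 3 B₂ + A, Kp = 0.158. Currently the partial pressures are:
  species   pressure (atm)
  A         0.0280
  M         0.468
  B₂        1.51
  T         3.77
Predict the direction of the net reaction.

Qp = P(B₂)³·P(A) / (P(T)·P(M)) = (1.51)³·(0.0280) / ((3.77)·(0.468)) = 0.0546
Qp = 0.0546 < Kp = 0.158, so the forward reaction proceeds.

forward (toward products)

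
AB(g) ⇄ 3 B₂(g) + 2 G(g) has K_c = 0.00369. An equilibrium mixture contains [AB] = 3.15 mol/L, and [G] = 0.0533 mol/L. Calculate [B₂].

At equilibrium, K_c = [B₂]³·[G]² / [AB] = 0.00369.
([B₂])³·(0.0533)² / (3.15) = 0.00369
[B₂]³ = 4.09 ⇒ [B₂] = 1.60 mol/L

[B₂] = 1.60 mol/L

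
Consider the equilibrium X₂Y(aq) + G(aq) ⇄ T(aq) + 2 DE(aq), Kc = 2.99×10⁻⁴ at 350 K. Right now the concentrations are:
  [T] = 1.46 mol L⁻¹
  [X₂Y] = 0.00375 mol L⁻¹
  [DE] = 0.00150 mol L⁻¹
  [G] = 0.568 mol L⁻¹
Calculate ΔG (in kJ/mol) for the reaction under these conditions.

Qc = [T]·[DE]² / ([X₂Y]·[G]) = (1.46)·(0.00150)² / ((0.00375)·(0.568)) = 0.00154
ΔG = RT ln(Qc/Kc) = (8.314 J mol⁻¹ K⁻¹)(350 K) × ln(0.00154/2.99×10⁻⁴)
   = (2.910 kJ/mol)(1.639) = 4.77 kJ/mol
ΔG > 0, so the forward reaction is non-spontaneous (proceeds in reverse).

ΔG = 4.77 kJ/mol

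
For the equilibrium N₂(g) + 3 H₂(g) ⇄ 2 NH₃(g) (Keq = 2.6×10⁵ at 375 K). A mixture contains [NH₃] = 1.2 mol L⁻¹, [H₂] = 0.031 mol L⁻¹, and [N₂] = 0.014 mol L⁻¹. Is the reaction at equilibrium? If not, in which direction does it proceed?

toward reactants

Q = [NH₃]² / ([N₂]·[H₂]³) = (1.2)² / ((0.014)·(0.031)³) = 3.5×10⁶
Q = 3.5×10⁶ > Keq = 2.6×10⁵, so the reverse reaction proceeds.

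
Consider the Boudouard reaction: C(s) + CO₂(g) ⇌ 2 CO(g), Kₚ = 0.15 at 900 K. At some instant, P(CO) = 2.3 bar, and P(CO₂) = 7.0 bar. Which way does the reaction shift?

in the reverse direction

(C is a pure solid — omitted from Qₚ.)
Qₚ = P(CO)² / P(CO₂) = (2.3)² / (7.0) = 0.76
Qₚ = 0.76 > Kₚ = 0.15, so the reverse reaction proceeds.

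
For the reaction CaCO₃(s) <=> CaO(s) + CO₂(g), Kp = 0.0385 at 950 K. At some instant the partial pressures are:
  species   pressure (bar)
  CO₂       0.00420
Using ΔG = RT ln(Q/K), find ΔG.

ΔG = -17.5 kJ/mol

(CaCO₃, CaO are pure solids — omitted from Qp.)
Qp = P(CO₂) = 0.00420
ΔG = RT ln(Qp/Kp) = (8.314 J mol⁻¹ K⁻¹)(950 K) × ln(0.00420/0.0385)
   = (7.898 kJ/mol)(-2.216) = -17.5 kJ/mol
ΔG < 0, so the forward reaction is spontaneous (proceeds forward).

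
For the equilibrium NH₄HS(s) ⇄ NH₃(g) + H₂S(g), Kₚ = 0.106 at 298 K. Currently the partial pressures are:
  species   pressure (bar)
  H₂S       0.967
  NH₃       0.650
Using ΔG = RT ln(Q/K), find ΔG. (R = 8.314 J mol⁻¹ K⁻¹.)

ΔG = 4.41 kJ/mol

(NH₄HS is a pure solid — omitted from Qₚ.)
Qₚ = P(NH₃)·P(H₂S) = (0.650)·(0.967) = 0.629
ΔG = RT ln(Qₚ/Kₚ) = (8.314 J mol⁻¹ K⁻¹)(298 K) × ln(0.629/0.106)
   = (2.478 kJ/mol)(1.781) = 4.41 kJ/mol
ΔG > 0, so the forward reaction is non-spontaneous (proceeds in reverse).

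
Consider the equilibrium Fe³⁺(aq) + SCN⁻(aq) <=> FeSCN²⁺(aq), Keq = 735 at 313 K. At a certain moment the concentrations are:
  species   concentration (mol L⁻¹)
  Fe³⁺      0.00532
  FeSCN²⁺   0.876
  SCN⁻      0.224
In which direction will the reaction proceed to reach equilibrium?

no net change (already at equilibrium)

Q = [FeSCN²⁺] / ([Fe³⁺]·[SCN⁻]) = (0.876) / ((0.00532)·(0.224)) = 735
Q = 735 = Keq, so the system is already at equilibrium.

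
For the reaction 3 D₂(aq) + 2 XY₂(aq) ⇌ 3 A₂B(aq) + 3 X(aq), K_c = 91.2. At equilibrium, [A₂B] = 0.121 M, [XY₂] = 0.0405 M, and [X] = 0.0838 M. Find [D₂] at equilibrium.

At equilibrium, K_c = [A₂B]³·[X]³ / ([D₂]³·[XY₂]²) = 91.2.
(0.121)³·(0.0838)³ / (([D₂])³·(0.0405)²) = 91.2
[D₂]³ = 6.97×10⁻⁶ ⇒ [D₂] = 0.0191 M

[D₂] = 0.0191 M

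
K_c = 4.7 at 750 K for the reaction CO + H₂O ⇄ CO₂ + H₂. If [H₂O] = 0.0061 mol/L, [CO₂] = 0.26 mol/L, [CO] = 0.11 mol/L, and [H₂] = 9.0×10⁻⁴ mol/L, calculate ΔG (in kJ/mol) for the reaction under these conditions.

Q_c = [CO₂]·[H₂] / ([CO]·[H₂O]) = (0.26)·(9.0×10⁻⁴) / ((0.11)·(0.0061)) = 0.349
ΔG = RT ln(Q_c/K_c) = (8.314 J mol⁻¹ K⁻¹)(750 K) × ln(0.349/4.7)
   = (6.236 kJ/mol)(-2.600) = -16.2 kJ/mol
ΔG < 0, so the forward reaction is spontaneous (proceeds forward).

ΔG = -16.2 kJ/mol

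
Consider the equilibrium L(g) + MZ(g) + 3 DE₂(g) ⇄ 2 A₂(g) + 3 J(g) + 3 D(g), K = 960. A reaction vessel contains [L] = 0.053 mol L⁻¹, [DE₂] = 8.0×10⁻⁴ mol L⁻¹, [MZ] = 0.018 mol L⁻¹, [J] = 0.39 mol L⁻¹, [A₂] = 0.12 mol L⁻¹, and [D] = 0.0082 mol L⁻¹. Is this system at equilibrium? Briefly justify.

yes, at equilibrium

Q = [A₂]²·[J]³·[D]³ / ([L]·[MZ]·[DE₂]³) = (0.12)²·(0.39)³·(0.0082)³ / ((0.053)·(0.018)·(8.0×10⁻⁴)³) = 960
Q = 960 = K; the system is at equilibrium.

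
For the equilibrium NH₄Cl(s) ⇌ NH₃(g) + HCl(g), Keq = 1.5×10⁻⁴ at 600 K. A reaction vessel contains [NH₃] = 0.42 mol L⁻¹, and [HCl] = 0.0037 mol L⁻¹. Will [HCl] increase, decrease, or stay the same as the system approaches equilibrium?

(NH₄Cl is a pure solid — omitted from Q.)
Q = [NH₃]·[HCl] = (0.42)·(0.0037) = 0.0016
Q = 0.0016 > Keq = 1.5×10⁻⁴: net reverse reaction.
HCl is a product, so it decreases.

decrease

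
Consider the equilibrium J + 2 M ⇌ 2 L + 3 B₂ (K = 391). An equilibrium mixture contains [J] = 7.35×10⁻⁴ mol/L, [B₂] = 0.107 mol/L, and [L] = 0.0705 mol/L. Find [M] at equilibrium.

At equilibrium, K = [L]²·[B₂]³ / ([J]·[M]²) = 391.
(0.0705)²·(0.107)³ / ((7.35×10⁻⁴)·([M])²) = 391
[M]² = 2.12×10⁻⁵ ⇒ [M] = 0.00460 mol/L

[M] = 0.00460 mol/L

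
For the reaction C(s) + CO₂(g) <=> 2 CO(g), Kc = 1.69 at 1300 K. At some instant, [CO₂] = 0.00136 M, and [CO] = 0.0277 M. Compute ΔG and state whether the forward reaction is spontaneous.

ΔG = -11.9 kJ/mol; the forward reaction is spontaneous

(C is a pure solid — omitted from Qc.)
Qc = [CO]² / [CO₂] = (0.0277)² / (0.00136) = 0.564
ΔG = RT ln(Qc/Kc) = (8.314 J mol⁻¹ K⁻¹)(1300 K) × ln(0.564/1.69)
   = (10.81 kJ/mol)(-1.097) = -11.9 kJ/mol
ΔG < 0, so the forward reaction is spontaneous (proceeds forward).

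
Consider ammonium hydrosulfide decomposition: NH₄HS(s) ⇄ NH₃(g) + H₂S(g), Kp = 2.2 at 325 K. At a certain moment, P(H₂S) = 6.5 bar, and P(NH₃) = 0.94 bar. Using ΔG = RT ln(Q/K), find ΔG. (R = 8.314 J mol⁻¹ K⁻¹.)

(NH₄HS is a pure solid — omitted from Qp.)
Qp = P(NH₃)·P(H₂S) = (0.94)·(6.5) = 6.11
ΔG = RT ln(Qp/Kp) = (8.314 J mol⁻¹ K⁻¹)(325 K) × ln(6.11/2.2)
   = (2.702 kJ/mol)(1.021) = 2.76 kJ/mol
ΔG > 0, so the forward reaction is non-spontaneous (proceeds in reverse).

ΔG = 2.76 kJ/mol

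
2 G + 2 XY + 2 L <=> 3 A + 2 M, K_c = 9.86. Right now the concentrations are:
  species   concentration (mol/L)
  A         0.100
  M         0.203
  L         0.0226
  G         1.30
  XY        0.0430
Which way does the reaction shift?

in the reverse direction

Q_c = [A]³·[M]² / ([G]²·[XY]²·[L]²) = (0.100)³·(0.203)² / ((1.30)²·(0.0430)²·(0.0226)²) = 25.8
Q_c = 25.8 > K_c = 9.86, so the reverse reaction proceeds.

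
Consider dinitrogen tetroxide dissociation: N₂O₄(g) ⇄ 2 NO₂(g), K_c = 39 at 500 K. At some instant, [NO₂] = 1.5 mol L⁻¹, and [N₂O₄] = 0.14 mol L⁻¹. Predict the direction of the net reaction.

toward products

Q_c = [NO₂]² / [N₂O₄] = (1.5)² / (0.14) = 16
Q_c = 16 < K_c = 39, so the forward reaction proceeds.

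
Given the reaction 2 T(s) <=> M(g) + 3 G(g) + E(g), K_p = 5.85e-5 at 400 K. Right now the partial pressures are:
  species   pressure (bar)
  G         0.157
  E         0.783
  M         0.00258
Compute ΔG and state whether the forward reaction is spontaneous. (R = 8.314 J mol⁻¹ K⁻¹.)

(T is a pure solid — omitted from Q_p.)
Q_p = P(M)·P(G)³·P(E) = (0.00258)·(0.157)³·(0.783) = 7.82e-6
ΔG = RT ln(Q_p/K_p) = (8.314 J mol⁻¹ K⁻¹)(400 K) × ln(7.82e-6/5.85e-5)
   = (3.326 kJ/mol)(-2.012) = -6.69 kJ/mol
ΔG < 0, so the forward reaction is spontaneous (proceeds forward).

ΔG = -6.69 kJ/mol; the forward reaction is spontaneous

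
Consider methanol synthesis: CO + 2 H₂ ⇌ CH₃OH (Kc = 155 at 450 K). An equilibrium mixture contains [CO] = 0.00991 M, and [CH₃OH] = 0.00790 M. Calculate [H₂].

[H₂] = 0.0717 M

At equilibrium, Kc = [CH₃OH] / ([CO]·[H₂]²) = 155.
(0.00790) / ((0.00991)·([H₂])²) = 155
[H₂]² = 0.00514 ⇒ [H₂] = 0.0717 M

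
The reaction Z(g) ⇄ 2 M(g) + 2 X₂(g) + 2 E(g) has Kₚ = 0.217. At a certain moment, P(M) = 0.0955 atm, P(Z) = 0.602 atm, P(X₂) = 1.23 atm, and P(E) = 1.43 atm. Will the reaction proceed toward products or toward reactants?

toward products

Qₚ = P(M)²·P(X₂)²·P(E)² / P(Z) = (0.0955)²·(1.23)²·(1.43)² / (0.602) = 0.0469
Qₚ = 0.0469 < Kₚ = 0.217, so the forward reaction proceeds.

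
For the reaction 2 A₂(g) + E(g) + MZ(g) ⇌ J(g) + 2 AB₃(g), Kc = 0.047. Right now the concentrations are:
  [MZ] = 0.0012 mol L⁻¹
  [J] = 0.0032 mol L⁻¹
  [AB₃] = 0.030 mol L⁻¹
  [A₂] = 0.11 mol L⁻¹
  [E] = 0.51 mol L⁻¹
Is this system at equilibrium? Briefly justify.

no; Q > K, reaction proceeds in reverse

Qc = [J]·[AB₃]² / ([A₂]²·[E]·[MZ]) = (0.0032)·(0.030)² / ((0.11)²·(0.51)·(0.0012)) = 0.39
Qc = 0.39 > Kc = 0.047: net reverse reaction.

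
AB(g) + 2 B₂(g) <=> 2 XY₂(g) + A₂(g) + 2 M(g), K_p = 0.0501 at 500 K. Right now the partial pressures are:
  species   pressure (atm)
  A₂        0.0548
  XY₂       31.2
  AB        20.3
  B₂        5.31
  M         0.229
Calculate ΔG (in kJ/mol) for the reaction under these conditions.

Q_p = P(XY₂)²·P(A₂)·P(M)² / (P(AB)·P(B₂)²) = (31.2)²·(0.0548)·(0.229)² / ((20.3)·(5.31)²) = 0.00489
ΔG = RT ln(Q_p/K_p) = (8.314 J mol⁻¹ K⁻¹)(500 K) × ln(0.00489/0.0501)
   = (4.157 kJ/mol)(-2.327) = -9.67 kJ/mol
ΔG < 0, so the forward reaction is spontaneous (proceeds forward).

ΔG = -9.67 kJ/mol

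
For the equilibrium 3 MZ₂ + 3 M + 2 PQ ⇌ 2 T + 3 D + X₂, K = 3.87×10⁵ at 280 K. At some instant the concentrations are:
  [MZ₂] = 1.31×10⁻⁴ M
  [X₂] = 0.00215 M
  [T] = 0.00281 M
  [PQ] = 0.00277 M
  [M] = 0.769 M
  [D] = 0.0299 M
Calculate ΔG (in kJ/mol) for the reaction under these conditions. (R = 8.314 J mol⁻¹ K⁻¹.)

ΔG = -4.42 kJ/mol

Q = [T]²·[D]³·[X₂] / ([MZ₂]³·[M]³·[PQ]²) = (0.00281)²·(0.0299)³·(0.00215) / ((1.31×10⁻⁴)³·(0.769)³·(0.00277)²) = 57900
ΔG = RT ln(Q/K) = (8.314 J mol⁻¹ K⁻¹)(280 K) × ln(57900/3.87×10⁵)
   = (2.328 kJ/mol)(-1.900) = -4.42 kJ/mol
ΔG < 0, so the forward reaction is spontaneous (proceeds forward).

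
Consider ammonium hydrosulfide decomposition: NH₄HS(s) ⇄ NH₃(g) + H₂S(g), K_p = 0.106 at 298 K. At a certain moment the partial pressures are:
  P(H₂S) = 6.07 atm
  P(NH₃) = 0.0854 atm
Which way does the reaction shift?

in the reverse direction

(NH₄HS is a pure solid — omitted from Q_p.)
Q_p = P(NH₃)·P(H₂S) = (0.0854)·(6.07) = 0.518
Q_p = 0.518 > K_p = 0.106, so the reverse reaction proceeds.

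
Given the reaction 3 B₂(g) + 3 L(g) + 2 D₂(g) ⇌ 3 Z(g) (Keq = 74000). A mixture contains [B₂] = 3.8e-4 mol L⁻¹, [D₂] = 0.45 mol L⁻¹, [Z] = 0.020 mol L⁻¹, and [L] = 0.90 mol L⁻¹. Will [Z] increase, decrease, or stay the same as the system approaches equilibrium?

Q = [Z]³ / ([B₂]³·[L]³·[D₂]²) = (0.020)³ / ((3.8e-4)³·(0.90)³·(0.45)²) = 9.9e5
Q = 9.9e5 > Keq = 74000: net reverse reaction.
Z is a product, so it decreases.

decrease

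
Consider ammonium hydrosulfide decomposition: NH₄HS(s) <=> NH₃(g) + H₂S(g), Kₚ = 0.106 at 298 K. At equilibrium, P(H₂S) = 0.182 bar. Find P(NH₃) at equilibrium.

(NH₄HS is a pure solid — omitted from Kₚ.)
At equilibrium, Kₚ = P(NH₃)·P(H₂S) = 0.106.
(P(NH₃))·(0.182) = 0.106
P(NH₃) = 0.582 bar

P(NH₃) = 0.582 bar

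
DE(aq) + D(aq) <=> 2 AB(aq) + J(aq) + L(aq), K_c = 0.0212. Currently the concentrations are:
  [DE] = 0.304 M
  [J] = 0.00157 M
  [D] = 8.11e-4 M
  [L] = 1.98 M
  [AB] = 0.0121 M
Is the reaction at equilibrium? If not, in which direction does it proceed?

toward products

Q_c = [AB]²·[J]·[L] / ([DE]·[D]) = (0.0121)²·(0.00157)·(1.98) / ((0.304)·(8.11e-4)) = 0.00185
Q_c = 0.00185 < K_c = 0.0212, so the forward reaction proceeds.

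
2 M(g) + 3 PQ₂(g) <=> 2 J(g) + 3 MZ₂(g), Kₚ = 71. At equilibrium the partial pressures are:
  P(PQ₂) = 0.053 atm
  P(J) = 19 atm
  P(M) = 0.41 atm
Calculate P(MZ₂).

At equilibrium, Kₚ = P(J)²·P(MZ₂)³ / (P(M)²·P(PQ₂)³) = 71.
(19)²·(P(MZ₂))³ / ((0.41)²·(0.053)³) = 71
P(MZ₂)³ = 4.92e-6 ⇒ P(MZ₂) = 0.017 atm

P(MZ₂) = 0.017 atm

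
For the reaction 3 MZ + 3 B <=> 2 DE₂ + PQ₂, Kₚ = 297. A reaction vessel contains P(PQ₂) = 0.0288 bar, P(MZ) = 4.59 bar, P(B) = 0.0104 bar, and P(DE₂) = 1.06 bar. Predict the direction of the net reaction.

Qₚ = P(DE₂)²·P(PQ₂) / (P(MZ)³·P(B)³) = (1.06)²·(0.0288) / ((4.59)³·(0.0104)³) = 297
Qₚ = 297 = Kₚ, so the system is already at equilibrium.

no net change (already at equilibrium)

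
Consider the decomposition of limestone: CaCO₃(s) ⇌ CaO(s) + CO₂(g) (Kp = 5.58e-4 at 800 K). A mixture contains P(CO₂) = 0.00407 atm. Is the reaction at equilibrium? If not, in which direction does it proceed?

(CaCO₃, CaO are pure solids — omitted from Qp.)
Qp = P(CO₂) = 0.00407
Qp = 0.00407 > Kp = 5.58e-4, so the reverse reaction proceeds.

toward reactants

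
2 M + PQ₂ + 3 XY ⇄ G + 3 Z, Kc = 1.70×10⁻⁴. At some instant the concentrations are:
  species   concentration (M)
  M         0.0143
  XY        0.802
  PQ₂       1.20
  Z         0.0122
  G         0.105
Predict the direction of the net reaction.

Qc = [G]·[Z]³ / ([M]²·[PQ₂]·[XY]³) = (0.105)·(0.0122)³ / ((0.0143)²·(1.20)·(0.802)³) = 0.00151
Qc = 0.00151 > Kc = 1.70×10⁻⁴, so the reverse reaction proceeds.

to the left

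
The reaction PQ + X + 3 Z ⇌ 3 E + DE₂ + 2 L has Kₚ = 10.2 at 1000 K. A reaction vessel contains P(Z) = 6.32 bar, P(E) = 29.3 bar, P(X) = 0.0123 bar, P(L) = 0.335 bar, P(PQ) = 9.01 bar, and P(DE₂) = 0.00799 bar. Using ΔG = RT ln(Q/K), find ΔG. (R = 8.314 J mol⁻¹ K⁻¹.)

ΔG = -21.1 kJ/mol

Qₚ = P(E)³·P(DE₂)·P(L)² / (P(PQ)·P(X)·P(Z)³) = (29.3)³·(0.00799)·(0.335)² / ((9.01)·(0.0123)·(6.32)³) = 0.806
ΔG = RT ln(Qₚ/Kₚ) = (8.314 J mol⁻¹ K⁻¹)(1000 K) × ln(0.806/10.2)
   = (8.314 kJ/mol)(-2.538) = -21.1 kJ/mol
ΔG < 0, so the forward reaction is spontaneous (proceeds forward).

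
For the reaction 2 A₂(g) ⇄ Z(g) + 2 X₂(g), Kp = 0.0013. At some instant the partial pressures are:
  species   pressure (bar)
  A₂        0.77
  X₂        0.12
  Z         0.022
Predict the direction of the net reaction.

to the right

Qp = P(Z)·P(X₂)² / P(A₂)² = (0.022)·(0.12)² / (0.77)² = 5.3e-4
Qp = 5.3e-4 < Kp = 0.0013, so the forward reaction proceeds.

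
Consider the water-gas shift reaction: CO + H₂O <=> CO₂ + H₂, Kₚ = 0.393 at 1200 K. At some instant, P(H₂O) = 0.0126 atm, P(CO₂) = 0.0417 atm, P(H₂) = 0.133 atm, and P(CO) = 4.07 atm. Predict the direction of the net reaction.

toward products

Qₚ = P(CO₂)·P(H₂) / (P(CO)·P(H₂O)) = (0.0417)·(0.133) / ((4.07)·(0.0126)) = 0.108
Qₚ = 0.108 < Kₚ = 0.393, so the forward reaction proceeds.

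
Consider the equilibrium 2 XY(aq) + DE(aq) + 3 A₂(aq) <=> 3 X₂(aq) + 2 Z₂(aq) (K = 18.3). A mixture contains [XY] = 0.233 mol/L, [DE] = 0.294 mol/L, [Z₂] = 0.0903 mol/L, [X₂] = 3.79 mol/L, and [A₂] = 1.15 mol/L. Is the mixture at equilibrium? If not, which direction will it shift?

yes, at equilibrium

Q = [X₂]³·[Z₂]² / ([XY]²·[DE]·[A₂]³) = (3.79)³·(0.0903)² / ((0.233)²·(0.294)·(1.15)³) = 18.3
Q = 18.3 = K; the system is at equilibrium.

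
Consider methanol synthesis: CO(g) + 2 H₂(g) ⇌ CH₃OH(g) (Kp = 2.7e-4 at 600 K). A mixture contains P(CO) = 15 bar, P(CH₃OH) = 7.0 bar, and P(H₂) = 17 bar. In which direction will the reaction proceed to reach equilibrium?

reverse (toward reactants)

Qp = P(CH₃OH) / (P(CO)·P(H₂)²) = (7.0) / ((15)·(17)²) = 0.0016
Qp = 0.0016 > Kp = 2.7e-4, so the reverse reaction proceeds.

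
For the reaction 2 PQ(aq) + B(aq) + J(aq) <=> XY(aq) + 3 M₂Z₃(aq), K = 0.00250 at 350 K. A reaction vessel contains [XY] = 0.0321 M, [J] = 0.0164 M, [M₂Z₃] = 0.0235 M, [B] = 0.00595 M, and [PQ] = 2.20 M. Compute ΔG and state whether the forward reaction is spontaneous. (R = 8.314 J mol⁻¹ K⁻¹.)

ΔG = -3.03 kJ/mol; the forward reaction is spontaneous

Q = [XY]·[M₂Z₃]³ / ([PQ]²·[B]·[J]) = (0.0321)·(0.0235)³ / ((2.20)²·(0.00595)·(0.0164)) = 8.82×10⁻⁴
ΔG = RT ln(Q/K) = (8.314 J mol⁻¹ K⁻¹)(350 K) × ln(8.82×10⁻⁴/0.00250)
   = (2.910 kJ/mol)(-1.042) = -3.03 kJ/mol
ΔG < 0, so the forward reaction is spontaneous (proceeds forward).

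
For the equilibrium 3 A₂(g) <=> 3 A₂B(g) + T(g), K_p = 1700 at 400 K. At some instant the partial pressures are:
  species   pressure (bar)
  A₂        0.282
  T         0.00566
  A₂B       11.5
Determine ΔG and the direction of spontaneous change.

ΔG = -4.95 kJ/mol; the forward reaction is spontaneous

Q_p = P(A₂B)³·P(T) / P(A₂)³ = (11.5)³·(0.00566) / (0.282)³ = 384
ΔG = RT ln(Q_p/K_p) = (8.314 J mol⁻¹ K⁻¹)(400 K) × ln(384/1700)
   = (3.326 kJ/mol)(-1.488) = -4.95 kJ/mol
ΔG < 0, so the forward reaction is spontaneous (proceeds forward).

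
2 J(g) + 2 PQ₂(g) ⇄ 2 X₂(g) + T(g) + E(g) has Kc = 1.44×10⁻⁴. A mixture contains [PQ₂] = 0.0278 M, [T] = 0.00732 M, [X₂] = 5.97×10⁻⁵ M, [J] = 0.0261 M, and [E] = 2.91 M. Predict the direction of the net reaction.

no net change (already at equilibrium)

Qc = [X₂]²·[T]·[E] / ([J]²·[PQ₂]²) = (5.97×10⁻⁵)²·(0.00732)·(2.91) / ((0.0261)²·(0.0278)²) = 1.44×10⁻⁴
Qc = 1.44×10⁻⁴ = Kc, so the system is already at equilibrium.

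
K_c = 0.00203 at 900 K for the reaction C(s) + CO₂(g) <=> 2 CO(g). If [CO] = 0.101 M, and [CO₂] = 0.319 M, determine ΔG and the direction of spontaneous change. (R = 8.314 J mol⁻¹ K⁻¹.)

ΔG = 20.6 kJ/mol; the forward reaction is non-spontaneous

(C is a pure solid — omitted from Q_c.)
Q_c = [CO]² / [CO₂] = (0.101)² / (0.319) = 0.0320
ΔG = RT ln(Q_c/K_c) = (8.314 J mol⁻¹ K⁻¹)(900 K) × ln(0.0320/0.00203)
   = (7.483 kJ/mol)(2.758) = 20.6 kJ/mol
ΔG > 0, so the forward reaction is non-spontaneous (proceeds in reverse).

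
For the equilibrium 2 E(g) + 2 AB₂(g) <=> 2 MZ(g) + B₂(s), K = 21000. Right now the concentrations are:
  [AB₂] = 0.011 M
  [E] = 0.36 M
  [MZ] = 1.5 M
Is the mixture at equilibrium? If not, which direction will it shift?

(B₂ is a pure solid — omitted from Q.)
Q = [MZ]² / ([E]²·[AB₂]²) = (1.5)² / ((0.36)²·(0.011)²) = 1.4×10⁵
Q = 1.4×10⁵ > K = 21000: net reverse reaction.

no; Q > K, reaction proceeds in reverse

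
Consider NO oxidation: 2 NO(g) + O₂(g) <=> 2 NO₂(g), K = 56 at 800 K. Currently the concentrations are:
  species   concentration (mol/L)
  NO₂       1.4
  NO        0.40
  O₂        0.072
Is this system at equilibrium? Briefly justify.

Q = [NO₂]² / ([NO]²·[O₂]) = (1.4)² / ((0.40)²·(0.072)) = 170
Q = 170 > K = 56: net reverse reaction.

no; Q > K, reaction proceeds in reverse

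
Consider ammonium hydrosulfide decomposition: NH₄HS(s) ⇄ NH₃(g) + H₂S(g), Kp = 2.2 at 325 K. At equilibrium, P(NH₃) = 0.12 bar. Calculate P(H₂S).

(NH₄HS is a pure solid — omitted from Kp.)
At equilibrium, Kp = P(NH₃)·P(H₂S) = 2.2.
(0.12)·(P(H₂S)) = 2.2
P(H₂S) = 18.3 = 18 bar

P(H₂S) = 18 bar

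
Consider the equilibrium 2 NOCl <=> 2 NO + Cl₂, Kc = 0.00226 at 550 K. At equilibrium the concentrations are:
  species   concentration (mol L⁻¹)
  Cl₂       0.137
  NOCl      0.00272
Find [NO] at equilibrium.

[NO] = 3.49×10⁻⁴ mol L⁻¹

At equilibrium, Kc = [NO]²·[Cl₂] / [NOCl]² = 0.00226.
([NO])²·(0.137) / (0.00272)² = 0.00226
[NO]² = 1.22×10⁻⁷ ⇒ [NO] = 3.49×10⁻⁴ mol L⁻¹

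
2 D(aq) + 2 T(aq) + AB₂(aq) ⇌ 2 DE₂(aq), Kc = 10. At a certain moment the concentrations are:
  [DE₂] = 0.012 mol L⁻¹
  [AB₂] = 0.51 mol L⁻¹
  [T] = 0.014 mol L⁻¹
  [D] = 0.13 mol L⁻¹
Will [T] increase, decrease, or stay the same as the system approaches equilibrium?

Qc = [DE₂]² / ([D]²·[T]²·[AB₂]) = (0.012)² / ((0.13)²·(0.014)²·(0.51)) = 85
Qc = 85 > Kc = 10: net reverse reaction.
T is a reactant, so it increases.

increase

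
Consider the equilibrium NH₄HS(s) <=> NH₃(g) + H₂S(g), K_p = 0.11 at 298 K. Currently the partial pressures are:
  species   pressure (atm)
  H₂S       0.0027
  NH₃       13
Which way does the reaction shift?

(NH₄HS is a pure solid — omitted from Q_p.)
Q_p = P(NH₃)·P(H₂S) = (13)·(0.0027) = 0.035
Q_p = 0.035 < K_p = 0.11, so the forward reaction proceeds.

forward (toward products)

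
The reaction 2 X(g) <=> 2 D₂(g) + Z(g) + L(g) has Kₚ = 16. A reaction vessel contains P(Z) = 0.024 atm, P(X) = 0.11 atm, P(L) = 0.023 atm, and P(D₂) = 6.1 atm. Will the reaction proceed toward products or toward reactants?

toward products

Qₚ = P(D₂)²·P(Z)·P(L) / P(X)² = (6.1)²·(0.024)·(0.023) / (0.11)² = 1.7
Qₚ = 1.7 < Kₚ = 16, so the forward reaction proceeds.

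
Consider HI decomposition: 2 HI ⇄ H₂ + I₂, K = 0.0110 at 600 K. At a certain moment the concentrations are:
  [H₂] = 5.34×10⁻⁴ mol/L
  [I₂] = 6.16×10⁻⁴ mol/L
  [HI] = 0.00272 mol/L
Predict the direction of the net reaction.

in the reverse direction

Q = [H₂]·[I₂] / [HI]² = (5.34×10⁻⁴)·(6.16×10⁻⁴) / (0.00272)² = 0.0445
Q = 0.0445 > K = 0.0110, so the reverse reaction proceeds.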